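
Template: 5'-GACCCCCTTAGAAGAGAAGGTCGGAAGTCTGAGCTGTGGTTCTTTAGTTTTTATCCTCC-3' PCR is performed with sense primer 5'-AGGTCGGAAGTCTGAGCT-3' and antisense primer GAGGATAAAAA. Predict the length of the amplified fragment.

41 bp

Forward primer AGGTCGGAAGTCTGAGCT is found on the top strand at positions 18–35.
The reverse primer's reverse complement is TTTTTATCCTC, which matches the template at positions 48–58.
Product length = (reverse-primer end) − (forward-primer start) + 1 = 58 − 18 + 1 = 41 bp.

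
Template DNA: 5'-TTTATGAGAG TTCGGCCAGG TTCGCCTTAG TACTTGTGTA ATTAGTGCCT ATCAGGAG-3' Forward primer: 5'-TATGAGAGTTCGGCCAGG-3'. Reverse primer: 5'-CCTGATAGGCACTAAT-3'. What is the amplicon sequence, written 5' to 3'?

5'-TATGAGAGTTCGGCCAGGTTCGCCTTAGTACTTGTGTAATTAGTGCCTATCAGG-3'

Forward primer TATGAGAGTTCGGCCAGG is found on the top strand at positions 3–20.
Taking the reverse complement of CCTGATAGGCACTAAT gives ATTAGTGCCTATCAGG, found at positions 41–56 on the template; the primer anneals here to the top strand with its 3' end pointing upstream.
The product is the template from position 3 through 56 (54 bp).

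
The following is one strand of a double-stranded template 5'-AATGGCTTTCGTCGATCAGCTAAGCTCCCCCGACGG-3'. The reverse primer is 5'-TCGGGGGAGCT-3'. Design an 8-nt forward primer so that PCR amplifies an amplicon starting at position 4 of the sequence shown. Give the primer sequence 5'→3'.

5'-GGCTTTCG-3'

The reverse primer's reverse complement AGCTCCCCCGA matches the template at positions 23–33; the product starts at position 4.
The forward primer is identical to the top strand over positions 4–11: GGCTTTCG.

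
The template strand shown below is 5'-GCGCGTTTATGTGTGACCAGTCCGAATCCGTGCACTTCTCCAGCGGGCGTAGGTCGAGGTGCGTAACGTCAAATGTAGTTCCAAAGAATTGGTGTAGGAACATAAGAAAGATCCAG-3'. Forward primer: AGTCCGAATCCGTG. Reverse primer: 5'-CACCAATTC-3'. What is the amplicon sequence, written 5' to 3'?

5'-AGTCCGAATCCGTGCACTTCTCCAGCGGGCGTAGGTCGAGGTGCGTAACGTCAAATGTAGTTCCAAAGAATTGGTG-3'

Scanning the template, AGTCCGAATCCGTG occurs at positions 19–32; this primer anneals to the bottom strand there with its 3' end pointing downstream.
Reverse complement of the reverse primer: GAATTGGTG. This occurs on the top strand at positions 86–94.
The product is the template from position 19 through 94 (76 bp).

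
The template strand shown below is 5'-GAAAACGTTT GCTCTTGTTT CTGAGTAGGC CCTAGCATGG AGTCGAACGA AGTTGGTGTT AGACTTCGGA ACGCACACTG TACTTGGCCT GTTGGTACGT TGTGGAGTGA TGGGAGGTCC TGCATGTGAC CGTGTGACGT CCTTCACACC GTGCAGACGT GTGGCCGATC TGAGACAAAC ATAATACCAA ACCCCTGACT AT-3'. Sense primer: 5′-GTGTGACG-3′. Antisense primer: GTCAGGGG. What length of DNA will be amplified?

Forward primer GTGTGACG is found on the top strand at positions 132–139.
The reverse primer's reverse complement is CCCCTGAC, which matches the template at positions 192–199.
Product length = (reverse-primer end) − (forward-primer start) + 1 = 199 − 132 + 1 = 68 bp.

68 bp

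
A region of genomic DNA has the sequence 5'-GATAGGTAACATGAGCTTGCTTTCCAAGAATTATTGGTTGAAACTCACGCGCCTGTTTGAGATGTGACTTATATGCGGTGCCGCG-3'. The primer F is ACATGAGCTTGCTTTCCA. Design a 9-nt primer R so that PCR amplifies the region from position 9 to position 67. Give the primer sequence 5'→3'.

The product's 3' end on the top strand is position 67.
The reverse primer anneals to the top strand over positions 59–67, i.e. to GAGATGTGA.
Its sequence written 5'→3' is the reverse complement: TCACATCTC.

5'-TCACATCTC-3'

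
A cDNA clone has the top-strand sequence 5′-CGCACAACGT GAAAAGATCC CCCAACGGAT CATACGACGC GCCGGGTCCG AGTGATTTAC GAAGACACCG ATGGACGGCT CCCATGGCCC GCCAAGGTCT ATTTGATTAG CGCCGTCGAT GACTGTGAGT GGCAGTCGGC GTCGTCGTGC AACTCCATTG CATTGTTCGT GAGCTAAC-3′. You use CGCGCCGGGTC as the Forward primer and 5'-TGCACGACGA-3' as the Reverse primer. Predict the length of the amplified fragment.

The forward primer matches the template at positions 38–48.
Taking the reverse complement of TGCACGACGA gives TCGTCGTGCA, found at positions 142–151 on the template; the primer anneals here to the top strand with its 3' end pointing upstream.
Amplicon spans positions 38–151: 114 bp.

114 bp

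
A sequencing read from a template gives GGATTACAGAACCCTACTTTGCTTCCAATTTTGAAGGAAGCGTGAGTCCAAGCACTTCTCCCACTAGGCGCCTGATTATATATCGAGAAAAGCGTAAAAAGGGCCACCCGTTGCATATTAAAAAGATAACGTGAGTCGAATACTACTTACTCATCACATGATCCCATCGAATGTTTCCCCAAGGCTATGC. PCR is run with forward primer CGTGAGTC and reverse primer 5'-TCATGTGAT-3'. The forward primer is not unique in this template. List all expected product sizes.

The forward primer CGTGAGTC matches the top strand at positions 41–48, 130–137.
The reverse primer's reverse complement is ATCACATGA, matching at positions 153–161.
Each forward site pairs with the reverse site to give a product ending at position 161: sizes 121, 32 bp.

121 bp, 32 bp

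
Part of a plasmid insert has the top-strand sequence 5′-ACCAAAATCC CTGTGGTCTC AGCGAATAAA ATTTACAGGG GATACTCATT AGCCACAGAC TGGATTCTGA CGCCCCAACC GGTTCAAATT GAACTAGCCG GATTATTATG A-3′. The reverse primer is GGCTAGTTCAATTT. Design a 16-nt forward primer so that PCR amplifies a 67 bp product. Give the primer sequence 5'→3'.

The reverse primer's reverse complement AAATTGAACTAGCC matches the template at positions 86–99, so the product ends at position 99.
A 67 bp product then starts at position 99 − 67 + 1 = 33.
The forward primer is identical to the top strand there: TTACAGGGGATACTCA.

5'-TTACAGGGGATACTCA-3'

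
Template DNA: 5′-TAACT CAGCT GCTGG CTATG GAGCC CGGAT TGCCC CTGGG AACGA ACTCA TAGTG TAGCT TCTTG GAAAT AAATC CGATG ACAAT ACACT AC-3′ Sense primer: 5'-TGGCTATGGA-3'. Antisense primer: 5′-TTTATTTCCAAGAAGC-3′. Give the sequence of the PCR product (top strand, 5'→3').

Forward primer TGGCTATGGA is found on the top strand at positions 13–22.
The reverse primer's reverse complement is GCTTCTTGGAAATAAA, which matches the template at positions 58–73.
The product is the template from position 13 through 73 (61 bp).

5'-TGGCTATGGAGCCCGGATTGCCCCTGGGAACGAACTCATAGTGTAGCTTCTTGGAAATAAA-3'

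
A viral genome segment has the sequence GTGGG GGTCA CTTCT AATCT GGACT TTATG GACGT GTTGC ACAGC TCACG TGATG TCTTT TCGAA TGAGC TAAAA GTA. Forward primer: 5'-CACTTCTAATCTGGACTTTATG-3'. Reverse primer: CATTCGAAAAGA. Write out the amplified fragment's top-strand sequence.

The forward primer matches the template at positions 9–30.
The reverse primer's reverse complement is TCTTTTCGAATG, which matches the template at positions 56–67.
The product is the template from position 9 through 67 (59 bp).

5'-CACTTCTAATCTGGACTTTATGGACGTGTTGCACAGCTCACGTGATGTCTTTTCGAATG-3'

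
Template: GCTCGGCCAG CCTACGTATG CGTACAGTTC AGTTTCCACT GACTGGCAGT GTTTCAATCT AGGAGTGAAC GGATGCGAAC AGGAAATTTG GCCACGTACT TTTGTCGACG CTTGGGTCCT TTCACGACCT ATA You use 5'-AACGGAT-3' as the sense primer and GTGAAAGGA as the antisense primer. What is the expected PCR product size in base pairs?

The forward primer matches the template at positions 68–74.
The reverse primer's reverse complement is TCCTTTCAC, which matches the template at positions 117–125.
Amplicon spans positions 68–125: 58 bp.

58 bp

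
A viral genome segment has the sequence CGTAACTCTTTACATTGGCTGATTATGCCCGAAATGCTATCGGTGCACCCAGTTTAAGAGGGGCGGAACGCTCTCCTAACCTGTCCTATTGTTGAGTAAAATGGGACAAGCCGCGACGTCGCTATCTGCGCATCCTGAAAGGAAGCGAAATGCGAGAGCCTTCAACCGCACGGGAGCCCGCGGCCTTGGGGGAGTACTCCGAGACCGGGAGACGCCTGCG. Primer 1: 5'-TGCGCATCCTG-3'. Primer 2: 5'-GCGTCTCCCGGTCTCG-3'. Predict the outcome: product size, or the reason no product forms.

Yes — an 89 bp product.

Primer 1 (TGCGCATCCTG) matches the top strand at positions 127–137; it acts as a forward primer.
Primer 2's reverse complement is CGAGACCGGGAGACGC, matching the top strand at positions 200–215; it acts as a reverse primer.
The 3' ends face each other across positions 127–215, giving an 89 bp product.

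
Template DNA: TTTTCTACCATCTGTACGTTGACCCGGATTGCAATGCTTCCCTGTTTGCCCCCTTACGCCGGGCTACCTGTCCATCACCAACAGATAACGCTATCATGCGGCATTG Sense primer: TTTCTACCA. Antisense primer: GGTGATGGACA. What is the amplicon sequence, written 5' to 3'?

5'-TTTCTACCATCTGTACGTTGACCCGGATTGCAATGCTTCCCTGTTTGCCCCCTTACGCCGGGCTACCTGTCCATCACC-3'

Forward primer TTTCTACCA is found on the top strand at positions 2–10.
Reverse complement of the reverse primer: TGTCCATCACC. This occurs on the top strand at positions 69–79.
The product is the template from position 2 through 79 (78 bp).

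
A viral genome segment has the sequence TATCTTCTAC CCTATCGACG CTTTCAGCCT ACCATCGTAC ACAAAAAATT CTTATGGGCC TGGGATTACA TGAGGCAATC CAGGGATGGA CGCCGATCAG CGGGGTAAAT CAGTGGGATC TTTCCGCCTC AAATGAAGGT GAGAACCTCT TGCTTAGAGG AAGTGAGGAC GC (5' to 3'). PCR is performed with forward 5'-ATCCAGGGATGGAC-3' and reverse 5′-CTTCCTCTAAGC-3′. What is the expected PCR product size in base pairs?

Scanning the template, ATCCAGGGATGGAC occurs at positions 78–91; this primer anneals to the bottom strand there with its 3' end pointing downstream.
Reverse complement of the reverse primer: GCTTAGAGGAAG. This occurs on the top strand at positions 152–163.
Amplicon spans positions 78–163: 86 bp.

86 bp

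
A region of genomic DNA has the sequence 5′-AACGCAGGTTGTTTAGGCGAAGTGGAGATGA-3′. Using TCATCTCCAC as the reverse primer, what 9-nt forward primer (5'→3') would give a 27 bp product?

The reverse primer's reverse complement GTGGAGATGA matches the template at positions 22–31, so the product ends at position 31.
A 27 bp product then starts at position 31 − 27 + 1 = 5.
The forward primer is identical to the top strand there: CAGGTTGTT.

5'-CAGGTTGTT-3'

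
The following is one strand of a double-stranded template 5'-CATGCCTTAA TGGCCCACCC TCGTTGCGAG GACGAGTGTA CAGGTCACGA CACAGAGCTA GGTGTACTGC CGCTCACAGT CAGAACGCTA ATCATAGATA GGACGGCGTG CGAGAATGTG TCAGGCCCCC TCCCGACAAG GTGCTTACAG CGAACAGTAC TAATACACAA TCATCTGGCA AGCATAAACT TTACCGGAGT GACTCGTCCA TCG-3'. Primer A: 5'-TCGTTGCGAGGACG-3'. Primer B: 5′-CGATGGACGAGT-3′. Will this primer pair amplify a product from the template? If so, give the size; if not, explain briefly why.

Primer A (TCGTTGCGAGGACG) matches the top strand at positions 21–34; it acts as a forward primer.
Primer B's reverse complement is ACTCGTCCATCG, matching the top strand at positions 202–213; it acts as a reverse primer.
The 3' ends face each other across positions 21–213, giving a 193 bp product.

Yes — a 193 bp product.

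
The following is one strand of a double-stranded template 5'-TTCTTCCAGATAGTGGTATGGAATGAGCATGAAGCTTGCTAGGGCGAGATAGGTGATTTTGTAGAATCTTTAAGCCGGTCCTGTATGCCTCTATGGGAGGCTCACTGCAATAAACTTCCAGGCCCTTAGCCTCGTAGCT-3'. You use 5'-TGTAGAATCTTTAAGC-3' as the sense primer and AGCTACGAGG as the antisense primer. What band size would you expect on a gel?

Scanning the template, TGTAGAATCTTTAAGC occurs at positions 60–75; this primer anneals to the bottom strand there with its 3' end pointing downstream.
The reverse primer's reverse complement is CCTCGTAGCT, which matches the template at positions 130–139.
Product length = (reverse-primer end) − (forward-primer start) + 1 = 139 − 60 + 1 = 80 bp.

80 bp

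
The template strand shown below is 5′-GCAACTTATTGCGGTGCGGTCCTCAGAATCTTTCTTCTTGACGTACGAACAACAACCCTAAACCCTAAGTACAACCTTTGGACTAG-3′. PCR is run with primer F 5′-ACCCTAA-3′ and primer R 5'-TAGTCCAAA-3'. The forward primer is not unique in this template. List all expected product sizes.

The forward primer ACCCTAA matches the top strand at positions 55–61, 62–68.
The reverse primer's reverse complement is TTTGGACTA, matching at positions 77–85.
Each forward site pairs with the reverse site to give a product ending at position 85: sizes 31, 24 bp.

31 bp, 24 bp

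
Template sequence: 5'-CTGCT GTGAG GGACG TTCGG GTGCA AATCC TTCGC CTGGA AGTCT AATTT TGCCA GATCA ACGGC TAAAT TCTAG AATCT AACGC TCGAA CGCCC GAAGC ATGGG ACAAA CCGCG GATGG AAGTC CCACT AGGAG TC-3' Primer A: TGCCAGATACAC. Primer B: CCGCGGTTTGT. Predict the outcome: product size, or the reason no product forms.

Primer A (TGCCAGATACAC) does not match the top strand, and its reverse complement GTGTATCTGGCA does not match either.
With no annealing site for primer A, no amplification occurs.

No product — primer A has no binding site in the template.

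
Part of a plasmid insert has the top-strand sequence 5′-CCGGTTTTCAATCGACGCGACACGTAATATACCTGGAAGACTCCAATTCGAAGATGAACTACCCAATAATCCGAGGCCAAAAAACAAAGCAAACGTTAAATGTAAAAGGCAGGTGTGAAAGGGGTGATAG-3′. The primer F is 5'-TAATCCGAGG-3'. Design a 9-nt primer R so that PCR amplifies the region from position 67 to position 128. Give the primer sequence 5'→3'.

5'-ATCACCCCT-3'

The product's 3' end on the top strand is position 128.
The reverse primer anneals to the top strand over positions 120–128, i.e. to AGGGGTGAT.
Its sequence written 5'→3' is the reverse complement: ATCACCCCT.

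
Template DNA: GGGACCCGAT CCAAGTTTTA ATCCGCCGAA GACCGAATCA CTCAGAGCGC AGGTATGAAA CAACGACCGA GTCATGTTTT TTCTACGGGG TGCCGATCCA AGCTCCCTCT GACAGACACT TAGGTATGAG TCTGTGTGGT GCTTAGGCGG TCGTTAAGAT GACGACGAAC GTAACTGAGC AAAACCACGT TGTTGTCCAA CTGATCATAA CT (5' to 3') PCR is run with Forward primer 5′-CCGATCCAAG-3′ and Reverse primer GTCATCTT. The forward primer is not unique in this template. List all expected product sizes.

The forward primer CCGATCCAAG matches the top strand at positions 6–15, 93–102.
The reverse primer's reverse complement is AAGATGAC, matching at positions 156–163.
Each forward site pairs with the reverse site to give a product ending at position 163: sizes 158, 71 bp.

158 bp, 71 bp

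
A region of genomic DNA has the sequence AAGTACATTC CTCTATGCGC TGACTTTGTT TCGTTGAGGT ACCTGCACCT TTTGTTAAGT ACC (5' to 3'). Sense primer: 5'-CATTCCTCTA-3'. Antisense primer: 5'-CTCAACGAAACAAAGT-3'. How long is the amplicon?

Scanning the template, CATTCCTCTA occurs at positions 6–15; this primer anneals to the bottom strand there with its 3' end pointing downstream.
Taking the reverse complement of CTCAACGAAACAAAGT gives ACTTTGTTTCGTTGAG, found at positions 23–38 on the template; the primer anneals here to the top strand with its 3' end pointing upstream.
Product length = (reverse-primer end) − (forward-primer start) + 1 = 38 − 6 + 1 = 33 bp.

33 bp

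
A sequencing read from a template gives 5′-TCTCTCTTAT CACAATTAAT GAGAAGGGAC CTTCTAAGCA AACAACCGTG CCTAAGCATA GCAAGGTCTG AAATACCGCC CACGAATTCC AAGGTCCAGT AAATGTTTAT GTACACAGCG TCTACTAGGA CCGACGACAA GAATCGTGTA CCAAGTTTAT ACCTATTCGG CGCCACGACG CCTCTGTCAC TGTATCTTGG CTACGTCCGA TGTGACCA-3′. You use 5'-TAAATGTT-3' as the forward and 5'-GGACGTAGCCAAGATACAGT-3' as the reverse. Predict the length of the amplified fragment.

109 bp

The forward primer matches the template at positions 100–107.
The reverse primer's reverse complement is ACTGTATCTTGGCTACGTCC, which matches the template at positions 189–208.
Product length = (reverse-primer end) − (forward-primer start) + 1 = 208 − 100 + 1 = 109 bp.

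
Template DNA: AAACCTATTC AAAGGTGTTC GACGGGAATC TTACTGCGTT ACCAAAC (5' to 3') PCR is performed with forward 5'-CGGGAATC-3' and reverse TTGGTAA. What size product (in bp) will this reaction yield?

23 bp

Scanning the template, CGGGAATC occurs at positions 23–30; this primer anneals to the bottom strand there with its 3' end pointing downstream.
Reverse complement of the reverse primer: TTACCAA. This occurs on the top strand at positions 39–45.
Amplicon spans positions 23–45: 23 bp.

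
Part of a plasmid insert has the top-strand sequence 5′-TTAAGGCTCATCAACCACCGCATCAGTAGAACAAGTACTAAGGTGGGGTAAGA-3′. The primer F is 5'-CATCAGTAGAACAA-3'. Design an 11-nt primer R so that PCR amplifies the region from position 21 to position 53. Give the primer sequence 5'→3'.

5'-TCTTACCCCAC-3'

The product's 3' end on the top strand is position 53.
The reverse primer anneals to the top strand over positions 43–53, i.e. to GTGGGGTAAGA.
Its sequence written 5'→3' is the reverse complement: TCTTACCCCAC.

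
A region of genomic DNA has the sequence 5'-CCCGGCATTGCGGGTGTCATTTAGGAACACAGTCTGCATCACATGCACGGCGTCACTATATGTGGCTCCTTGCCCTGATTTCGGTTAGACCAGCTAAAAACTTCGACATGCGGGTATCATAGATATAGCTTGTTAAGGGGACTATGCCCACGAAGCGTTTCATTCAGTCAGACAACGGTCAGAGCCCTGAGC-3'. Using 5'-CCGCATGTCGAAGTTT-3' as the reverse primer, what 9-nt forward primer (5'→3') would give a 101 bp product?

The reverse primer's reverse complement AAACTTCGACATGCGG matches the template at positions 98–113, so the product ends at position 113.
A 101 bp product then starts at position 113 − 101 + 1 = 13.
The forward primer is identical to the top strand there: GGTGTCATT.

5'-GGTGTCATT-3'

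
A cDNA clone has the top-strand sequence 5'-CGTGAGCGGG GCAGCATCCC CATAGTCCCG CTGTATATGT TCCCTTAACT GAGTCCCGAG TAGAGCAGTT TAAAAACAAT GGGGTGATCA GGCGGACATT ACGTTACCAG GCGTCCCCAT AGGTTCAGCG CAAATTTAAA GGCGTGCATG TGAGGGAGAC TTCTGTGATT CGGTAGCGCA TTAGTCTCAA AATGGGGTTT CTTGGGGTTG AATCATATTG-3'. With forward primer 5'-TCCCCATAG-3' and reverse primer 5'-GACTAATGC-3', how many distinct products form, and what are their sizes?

Two products: 170 bp, 73 bp

The forward primer TCCCCATAG matches the top strand at positions 17–25, 114–122.
The reverse primer's reverse complement is GCATTAGTC, matching at positions 178–186.
Each forward site pairs with the reverse site to give a product ending at position 186: sizes 170, 73 bp.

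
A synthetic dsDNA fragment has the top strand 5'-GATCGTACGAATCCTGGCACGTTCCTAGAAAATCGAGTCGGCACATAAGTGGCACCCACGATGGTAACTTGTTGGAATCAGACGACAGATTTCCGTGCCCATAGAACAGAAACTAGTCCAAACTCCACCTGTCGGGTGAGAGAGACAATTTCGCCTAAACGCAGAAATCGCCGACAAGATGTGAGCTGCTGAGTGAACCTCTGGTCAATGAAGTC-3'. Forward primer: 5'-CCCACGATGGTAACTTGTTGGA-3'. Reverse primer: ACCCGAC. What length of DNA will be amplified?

83 bp

The forward primer matches the template at positions 55–76.
Taking the reverse complement of ACCCGAC gives GTCGGGT, found at positions 131–137 on the template; the primer anneals here to the top strand with its 3' end pointing upstream.
Product length = (reverse-primer end) − (forward-primer start) + 1 = 137 − 55 + 1 = 83 bp.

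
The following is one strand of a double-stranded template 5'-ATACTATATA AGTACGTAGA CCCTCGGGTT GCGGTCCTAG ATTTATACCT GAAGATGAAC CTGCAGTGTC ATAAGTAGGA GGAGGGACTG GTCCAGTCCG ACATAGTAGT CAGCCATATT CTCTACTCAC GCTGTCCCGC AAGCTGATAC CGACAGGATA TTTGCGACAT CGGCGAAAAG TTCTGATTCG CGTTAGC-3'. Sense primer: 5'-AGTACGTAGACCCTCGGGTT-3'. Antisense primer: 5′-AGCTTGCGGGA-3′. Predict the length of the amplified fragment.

135 bp

The forward primer matches the template at positions 11–30.
The reverse primer's reverse complement is TCCCGCAAGCT, which matches the template at positions 135–145.
The product runs from position 11 to position 145, so its length is 145 − 11 + 1 = 135 bp.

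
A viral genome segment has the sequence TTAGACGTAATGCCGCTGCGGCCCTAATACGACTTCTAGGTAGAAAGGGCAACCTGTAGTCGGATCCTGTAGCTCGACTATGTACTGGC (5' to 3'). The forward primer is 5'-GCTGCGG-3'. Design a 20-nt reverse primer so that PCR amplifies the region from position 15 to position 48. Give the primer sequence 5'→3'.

The product's 3' end on the top strand is position 48.
The reverse primer anneals to the top strand over positions 29–48, i.e. to ACGACTTCTAGGTAGAAAGG.
Its sequence written 5'→3' is the reverse complement: CCTTTCTACCTAGAAGTCGT.

5'-CCTTTCTACCTAGAAGTCGT-3'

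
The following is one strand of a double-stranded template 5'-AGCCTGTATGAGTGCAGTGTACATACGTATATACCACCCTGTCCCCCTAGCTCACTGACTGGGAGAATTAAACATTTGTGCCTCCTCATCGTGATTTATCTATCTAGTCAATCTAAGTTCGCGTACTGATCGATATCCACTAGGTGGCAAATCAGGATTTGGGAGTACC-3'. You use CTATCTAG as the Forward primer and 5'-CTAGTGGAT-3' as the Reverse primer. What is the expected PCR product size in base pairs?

The forward primer matches the template at positions 100–107.
The reverse primer's reverse complement is ATCCACTAG, which matches the template at positions 135–143.
Amplicon spans positions 100–143: 44 bp.

44 bp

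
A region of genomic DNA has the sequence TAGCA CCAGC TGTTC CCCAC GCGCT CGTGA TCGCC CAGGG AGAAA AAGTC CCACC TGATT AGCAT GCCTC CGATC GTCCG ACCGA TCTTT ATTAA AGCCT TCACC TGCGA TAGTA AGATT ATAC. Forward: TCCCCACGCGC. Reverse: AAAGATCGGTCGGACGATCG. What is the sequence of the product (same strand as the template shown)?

The forward primer matches the template at positions 14–24.
The reverse primer's reverse complement is CGATCGTCCGACCGATCTTT, which matches the template at positions 71–90.
The product is the template from position 14 through 90 (77 bp).

5'-TCCCCACGCGCTCGTGATCGCCCAGGGAGAAAAAGTCCCACCTGATTAGCATGCCTCCGATCGTCCGACCGATCTTT-3'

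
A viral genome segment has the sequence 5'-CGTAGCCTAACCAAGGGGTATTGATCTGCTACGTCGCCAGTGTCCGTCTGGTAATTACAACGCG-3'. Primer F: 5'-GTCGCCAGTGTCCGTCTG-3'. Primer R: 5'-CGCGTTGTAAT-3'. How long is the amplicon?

32 bp

The forward primer matches the template at positions 33–50.
Taking the reverse complement of CGCGTTGTAAT gives ATTACAACGCG, found at positions 54–64 on the template; the primer anneals here to the top strand with its 3' end pointing upstream.
Amplicon spans positions 33–64: 32 bp.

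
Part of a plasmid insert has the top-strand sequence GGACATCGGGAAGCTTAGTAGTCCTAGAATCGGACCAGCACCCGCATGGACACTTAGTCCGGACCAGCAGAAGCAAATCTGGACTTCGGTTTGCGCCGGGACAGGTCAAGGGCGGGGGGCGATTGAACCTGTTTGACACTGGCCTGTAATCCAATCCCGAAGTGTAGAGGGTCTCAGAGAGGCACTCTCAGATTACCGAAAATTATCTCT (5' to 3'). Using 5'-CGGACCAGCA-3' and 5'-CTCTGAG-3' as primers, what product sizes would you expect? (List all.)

The forward primer CGGACCAGCA matches the top strand at positions 31–40, 60–69.
The reverse primer's reverse complement is CTCAGAG, matching at positions 173–179.
Each forward site pairs with the reverse site to give a product ending at position 179: sizes 149, 120 bp.

149 bp, 120 bp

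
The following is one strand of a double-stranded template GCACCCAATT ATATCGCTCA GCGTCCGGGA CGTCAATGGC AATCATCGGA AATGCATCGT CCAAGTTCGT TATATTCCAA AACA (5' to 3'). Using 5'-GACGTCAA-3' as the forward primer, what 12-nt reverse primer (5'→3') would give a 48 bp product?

5'-AATATAACGAAC-3'

The forward primer binds at positions 29–36, so a 48 bp product ends at position 29 + 48 − 1 = 76.
The reverse primer anneals to the top strand over positions 65–76, i.e. to GTTCGTTATATT.
Its sequence written 5'→3' is the reverse complement: AATATAACGAAC.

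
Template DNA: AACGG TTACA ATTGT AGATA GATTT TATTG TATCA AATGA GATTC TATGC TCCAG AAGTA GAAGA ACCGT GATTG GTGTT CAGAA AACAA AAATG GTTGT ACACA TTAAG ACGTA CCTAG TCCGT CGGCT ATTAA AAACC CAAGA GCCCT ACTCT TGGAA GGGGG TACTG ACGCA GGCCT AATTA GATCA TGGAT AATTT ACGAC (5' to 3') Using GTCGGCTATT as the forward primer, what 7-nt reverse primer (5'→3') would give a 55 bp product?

The forward primer binds at positions 124–133, so a 55 bp product ends at position 124 + 55 − 1 = 178.
The reverse primer anneals to the top strand over positions 172–178, i.e. to CGCAGGC.
Its sequence written 5'→3' is the reverse complement: GCCTGCG.

5'-GCCTGCG-3'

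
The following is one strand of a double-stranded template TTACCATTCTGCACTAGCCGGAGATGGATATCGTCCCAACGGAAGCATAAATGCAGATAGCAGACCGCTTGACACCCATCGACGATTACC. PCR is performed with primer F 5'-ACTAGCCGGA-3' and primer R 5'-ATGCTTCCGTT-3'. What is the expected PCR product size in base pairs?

36 bp

Forward primer ACTAGCCGGA is found on the top strand at positions 13–22.
Taking the reverse complement of ATGCTTCCGTT gives AACGGAAGCAT, found at positions 38–48 on the template; the primer anneals here to the top strand with its 3' end pointing upstream.
Product length = (reverse-primer end) − (forward-primer start) + 1 = 48 − 13 + 1 = 36 bp.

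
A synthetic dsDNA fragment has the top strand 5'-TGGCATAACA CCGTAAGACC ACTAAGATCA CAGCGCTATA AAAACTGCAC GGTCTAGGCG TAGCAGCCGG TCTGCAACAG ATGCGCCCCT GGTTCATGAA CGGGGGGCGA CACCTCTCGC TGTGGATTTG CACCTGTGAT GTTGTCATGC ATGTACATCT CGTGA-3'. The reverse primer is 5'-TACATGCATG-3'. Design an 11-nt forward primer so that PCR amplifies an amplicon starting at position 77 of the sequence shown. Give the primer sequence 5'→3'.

5'-ACAGATGCGCC-3'

The reverse primer's reverse complement CATGCATGTA matches the template at positions 146–155; the product starts at position 77.
The forward primer is identical to the top strand over positions 77–87: ACAGATGCGCC.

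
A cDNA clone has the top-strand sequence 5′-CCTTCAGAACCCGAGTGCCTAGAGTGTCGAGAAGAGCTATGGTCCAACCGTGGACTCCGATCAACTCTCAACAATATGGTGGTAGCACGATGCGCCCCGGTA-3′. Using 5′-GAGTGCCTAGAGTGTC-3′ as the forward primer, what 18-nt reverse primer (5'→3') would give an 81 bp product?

The forward primer binds at positions 13–28, so an 81 bp product ends at position 13 + 81 − 1 = 93.
The reverse primer anneals to the top strand over positions 76–93, i.e. to ATGGTGGTAGCACGATGC.
Its sequence written 5'→3' is the reverse complement: GCATCGTGCTACCACCAT.

5'-GCATCGTGCTACCACCAT-3'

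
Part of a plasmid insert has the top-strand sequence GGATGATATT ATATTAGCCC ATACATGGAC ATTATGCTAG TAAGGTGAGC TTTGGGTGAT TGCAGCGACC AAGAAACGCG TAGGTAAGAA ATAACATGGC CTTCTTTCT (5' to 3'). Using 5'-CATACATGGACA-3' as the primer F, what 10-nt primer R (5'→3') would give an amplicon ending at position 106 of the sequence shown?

The forward primer binds at positions 20–31; the product's 3' end on the top strand is position 106.
The reverse primer anneals to the top strand over positions 97–106, i.e. to TGGCCTTCTT.
Its sequence written 5'→3' is the reverse complement: AAGAAGGCCA.

5'-AAGAAGGCCA-3'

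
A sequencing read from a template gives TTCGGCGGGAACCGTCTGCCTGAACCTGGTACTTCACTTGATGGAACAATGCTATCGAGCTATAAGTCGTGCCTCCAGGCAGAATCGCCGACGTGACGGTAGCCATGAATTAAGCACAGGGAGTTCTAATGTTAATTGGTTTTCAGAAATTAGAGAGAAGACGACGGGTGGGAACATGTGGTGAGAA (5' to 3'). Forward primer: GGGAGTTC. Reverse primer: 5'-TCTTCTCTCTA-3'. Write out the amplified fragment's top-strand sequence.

The forward primer matches the template at positions 119–126.
The reverse primer's reverse complement is TAGAGAGAAGA, which matches the template at positions 151–161.
The product is the template from position 119 through 161 (43 bp).

5'-GGGAGTTCTAATGTTAATTGGTTTTCAGAAATTAGAGAGAAGA-3'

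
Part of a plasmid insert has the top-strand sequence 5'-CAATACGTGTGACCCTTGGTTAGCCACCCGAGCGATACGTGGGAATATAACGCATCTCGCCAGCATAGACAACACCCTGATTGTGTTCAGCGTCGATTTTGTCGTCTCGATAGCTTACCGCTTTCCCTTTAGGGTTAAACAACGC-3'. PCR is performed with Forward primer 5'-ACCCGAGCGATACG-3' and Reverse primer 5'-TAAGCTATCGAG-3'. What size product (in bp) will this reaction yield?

The forward primer matches the template at positions 26–39.
The reverse primer's reverse complement is CTCGATAGCTTA, which matches the template at positions 106–117.
The product runs from position 26 to position 117, so its length is 117 − 26 + 1 = 92 bp.

92 bp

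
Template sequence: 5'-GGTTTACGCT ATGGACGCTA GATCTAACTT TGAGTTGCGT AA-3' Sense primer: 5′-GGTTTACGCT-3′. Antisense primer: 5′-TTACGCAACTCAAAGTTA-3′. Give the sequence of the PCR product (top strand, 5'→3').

5'-GGTTTACGCTATGGACGCTAGATCTAACTTTGAGTTGCGTAA-3'

The forward primer matches the template at positions 1–10.
Taking the reverse complement of TTACGCAACTCAAAGTTA gives TAACTTTGAGTTGCGTAA, found at positions 25–42 on the template; the primer anneals here to the top strand with its 3' end pointing upstream.
The product is the template from position 1 through 42 (42 bp).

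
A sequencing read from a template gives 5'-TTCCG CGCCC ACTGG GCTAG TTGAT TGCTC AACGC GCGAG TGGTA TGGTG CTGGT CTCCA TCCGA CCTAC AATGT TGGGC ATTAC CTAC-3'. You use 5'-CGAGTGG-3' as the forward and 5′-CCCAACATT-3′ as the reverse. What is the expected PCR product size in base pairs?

43 bp

The forward primer matches the template at positions 37–43.
Reverse complement of the reverse primer: AATGTTGGG. This occurs on the top strand at positions 71–79.
Amplicon spans positions 37–79: 43 bp.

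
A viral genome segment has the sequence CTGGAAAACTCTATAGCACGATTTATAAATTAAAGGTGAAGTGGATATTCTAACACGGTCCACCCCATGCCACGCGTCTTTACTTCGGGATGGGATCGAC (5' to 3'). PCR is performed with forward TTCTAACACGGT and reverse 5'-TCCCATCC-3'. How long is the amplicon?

Scanning the template, TTCTAACACGGT occurs at positions 48–59; this primer anneals to the bottom strand there with its 3' end pointing downstream.
The reverse primer's reverse complement is GGATGGGA, which matches the template at positions 88–95.
Product length = (reverse-primer end) − (forward-primer start) + 1 = 95 − 48 + 1 = 48 bp.

48 bp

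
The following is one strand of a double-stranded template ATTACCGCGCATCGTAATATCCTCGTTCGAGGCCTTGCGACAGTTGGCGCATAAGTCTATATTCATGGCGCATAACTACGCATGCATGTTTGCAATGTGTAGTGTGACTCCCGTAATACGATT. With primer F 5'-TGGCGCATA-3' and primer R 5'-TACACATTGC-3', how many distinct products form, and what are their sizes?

The forward primer TGGCGCATA matches the top strand at positions 45–53, 66–74.
The reverse primer's reverse complement is GCAATGTGTA, matching at positions 92–101.
Each forward site pairs with the reverse site to give a product ending at position 101: sizes 57, 36 bp.

Two products: 57 bp, 36 bp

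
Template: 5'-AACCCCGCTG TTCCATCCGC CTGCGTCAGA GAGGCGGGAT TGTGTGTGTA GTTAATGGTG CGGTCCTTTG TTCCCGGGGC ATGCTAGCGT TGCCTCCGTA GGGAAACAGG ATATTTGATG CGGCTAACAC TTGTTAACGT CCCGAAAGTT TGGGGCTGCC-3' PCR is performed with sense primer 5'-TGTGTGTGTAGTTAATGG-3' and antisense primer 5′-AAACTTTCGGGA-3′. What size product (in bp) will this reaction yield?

111 bp

The forward primer matches the template at positions 41–58.
Taking the reverse complement of AAACTTTCGGGA gives TCCCGAAAGTTT, found at positions 140–151 on the template; the primer anneals here to the top strand with its 3' end pointing upstream.
Product length = (reverse-primer end) − (forward-primer start) + 1 = 151 − 41 + 1 = 111 bp.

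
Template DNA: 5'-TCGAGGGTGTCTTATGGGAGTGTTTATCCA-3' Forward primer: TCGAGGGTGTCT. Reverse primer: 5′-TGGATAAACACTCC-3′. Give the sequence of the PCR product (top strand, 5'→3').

5'-TCGAGGGTGTCTTATGGGAGTGTTTATCCA-3'

Scanning the template, TCGAGGGTGTCT occurs at positions 1–12; this primer anneals to the bottom strand there with its 3' end pointing downstream.
Reverse complement of the reverse primer: GGAGTGTTTATCCA. This occurs on the top strand at positions 17–30.
The product is the template from position 1 through 30 (30 bp).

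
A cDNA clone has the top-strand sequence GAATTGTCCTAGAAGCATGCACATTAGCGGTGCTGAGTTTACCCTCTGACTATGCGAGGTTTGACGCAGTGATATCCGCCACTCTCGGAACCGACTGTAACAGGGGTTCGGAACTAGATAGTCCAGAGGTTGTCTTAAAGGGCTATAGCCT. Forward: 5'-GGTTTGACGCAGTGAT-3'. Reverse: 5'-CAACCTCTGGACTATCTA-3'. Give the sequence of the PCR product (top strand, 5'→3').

5'-GGTTTGACGCAGTGATATCCGCCACTCTCGGAACCGACTGTAACAGGGGTTCGGAACTAGATAGTCCAGAGGTTG-3'

The forward primer matches the template at positions 58–73.
Reverse complement of the reverse primer: TAGATAGTCCAGAGGTTG. This occurs on the top strand at positions 115–132.
The product is the template from position 58 through 132 (75 bp).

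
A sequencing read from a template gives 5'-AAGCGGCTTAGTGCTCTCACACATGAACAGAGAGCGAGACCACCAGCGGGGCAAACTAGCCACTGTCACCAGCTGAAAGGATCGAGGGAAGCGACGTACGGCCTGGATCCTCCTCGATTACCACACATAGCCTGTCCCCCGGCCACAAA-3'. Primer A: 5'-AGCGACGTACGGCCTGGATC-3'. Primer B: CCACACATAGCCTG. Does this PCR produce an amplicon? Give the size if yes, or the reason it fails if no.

No product — both primers anneal to the same strand and extend in the same direction.

Primer A (AGCGACGTACGGCCTGGATC) matches the top strand at positions 90–109 (3' end points downstream).
Primer B (CCACACATAGCCTG) also matches the top strand directly, at positions 121–134 — its reverse complement CAGGCTATGTGTGG is not present.
Both primers anneal to the bottom strand with 3' ends pointing the same way, so neither can prime synthesis back toward the other.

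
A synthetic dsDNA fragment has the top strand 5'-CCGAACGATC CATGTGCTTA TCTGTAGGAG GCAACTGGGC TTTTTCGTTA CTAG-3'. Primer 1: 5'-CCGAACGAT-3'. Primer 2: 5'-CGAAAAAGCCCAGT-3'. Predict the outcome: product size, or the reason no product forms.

Primer 1 (CCGAACGAT) matches the top strand at positions 1–9; it acts as a forward primer.
Primer 2's reverse complement is ACTGGGCTTTTTCG, matching the top strand at positions 34–47; it acts as a reverse primer.
The 3' ends face each other across positions 1–47, giving a 47 bp product.

Yes — a 47 bp product.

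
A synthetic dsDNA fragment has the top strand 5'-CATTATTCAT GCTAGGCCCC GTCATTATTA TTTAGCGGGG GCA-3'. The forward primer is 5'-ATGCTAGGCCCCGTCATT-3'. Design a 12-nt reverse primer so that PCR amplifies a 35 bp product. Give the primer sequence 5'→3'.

5'-TGCCCCCGCTAA-3'

The forward primer binds at positions 9–26, so a 35 bp product ends at position 9 + 35 − 1 = 43.
The reverse primer anneals to the top strand over positions 32–43, i.e. to TTAGCGGGGGCA.
Its sequence written 5'→3' is the reverse complement: TGCCCCCGCTAA.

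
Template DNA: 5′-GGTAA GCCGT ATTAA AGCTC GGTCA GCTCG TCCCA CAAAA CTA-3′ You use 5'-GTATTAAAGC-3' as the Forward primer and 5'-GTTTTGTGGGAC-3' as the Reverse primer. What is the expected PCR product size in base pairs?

33 bp

Forward primer GTATTAAAGC is found on the top strand at positions 9–18.
Taking the reverse complement of GTTTTGTGGGAC gives GTCCCACAAAAC, found at positions 30–41 on the template; the primer anneals here to the top strand with its 3' end pointing upstream.
Amplicon spans positions 9–41: 33 bp.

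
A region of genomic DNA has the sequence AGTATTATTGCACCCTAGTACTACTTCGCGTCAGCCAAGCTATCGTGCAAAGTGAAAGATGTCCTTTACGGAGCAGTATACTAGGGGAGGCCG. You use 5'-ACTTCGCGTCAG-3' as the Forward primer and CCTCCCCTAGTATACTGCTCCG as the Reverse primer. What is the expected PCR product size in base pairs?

68 bp

Scanning the template, ACTTCGCGTCAG occurs at positions 23–34; this primer anneals to the bottom strand there with its 3' end pointing downstream.
Taking the reverse complement of CCTCCCCTAGTATACTGCTCCG gives CGGAGCAGTATACTAGGGGAGG, found at positions 69–90 on the template; the primer anneals here to the top strand with its 3' end pointing upstream.
The product runs from position 23 to position 90, so its length is 90 − 23 + 1 = 68 bp.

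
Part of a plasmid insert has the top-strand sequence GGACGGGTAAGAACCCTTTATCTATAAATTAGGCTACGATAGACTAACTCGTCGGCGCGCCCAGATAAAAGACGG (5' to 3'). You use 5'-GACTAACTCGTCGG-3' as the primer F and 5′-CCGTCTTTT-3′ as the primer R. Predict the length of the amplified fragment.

34 bp

Forward primer GACTAACTCGTCGG is found on the top strand at positions 42–55.
Reverse complement of the reverse primer: AAAAGACGG. This occurs on the top strand at positions 67–75.
Amplicon spans positions 42–75: 34 bp.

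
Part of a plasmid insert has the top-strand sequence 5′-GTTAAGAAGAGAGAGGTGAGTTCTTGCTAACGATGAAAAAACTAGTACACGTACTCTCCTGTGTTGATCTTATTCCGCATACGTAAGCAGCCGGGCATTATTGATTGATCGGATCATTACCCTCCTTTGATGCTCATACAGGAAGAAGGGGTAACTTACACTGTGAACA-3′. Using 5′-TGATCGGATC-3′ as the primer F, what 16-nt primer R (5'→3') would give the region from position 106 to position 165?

The product's 3' end on the top strand is position 165.
The reverse primer anneals to the top strand over positions 150–165, i.e. to GGTAACTTACACTGTG.
Its sequence written 5'→3' is the reverse complement: CACAGTGTAAGTTACC.

5'-CACAGTGTAAGTTACC-3'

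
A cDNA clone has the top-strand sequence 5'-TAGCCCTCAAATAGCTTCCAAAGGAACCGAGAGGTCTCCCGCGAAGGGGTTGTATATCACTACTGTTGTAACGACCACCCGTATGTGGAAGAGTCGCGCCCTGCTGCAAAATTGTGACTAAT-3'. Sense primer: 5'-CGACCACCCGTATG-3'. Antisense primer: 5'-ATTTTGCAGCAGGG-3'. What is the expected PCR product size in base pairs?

41 bp

Forward primer CGACCACCCGTATG is found on the top strand at positions 72–85.
Reverse complement of the reverse primer: CCCTGCTGCAAAAT. This occurs on the top strand at positions 99–112.
Product length = (reverse-primer end) − (forward-primer start) + 1 = 112 − 72 + 1 = 41 bp.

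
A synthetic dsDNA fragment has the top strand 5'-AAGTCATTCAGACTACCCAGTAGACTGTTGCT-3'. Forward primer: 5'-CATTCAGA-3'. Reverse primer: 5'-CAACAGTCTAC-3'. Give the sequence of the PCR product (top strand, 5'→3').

5'-CATTCAGACTACCCAGTAGACTGTTG-3'

The forward primer matches the template at positions 5–12.
Taking the reverse complement of CAACAGTCTAC gives GTAGACTGTTG, found at positions 20–30 on the template; the primer anneals here to the top strand with its 3' end pointing upstream.
The product is the template from position 5 through 30 (26 bp).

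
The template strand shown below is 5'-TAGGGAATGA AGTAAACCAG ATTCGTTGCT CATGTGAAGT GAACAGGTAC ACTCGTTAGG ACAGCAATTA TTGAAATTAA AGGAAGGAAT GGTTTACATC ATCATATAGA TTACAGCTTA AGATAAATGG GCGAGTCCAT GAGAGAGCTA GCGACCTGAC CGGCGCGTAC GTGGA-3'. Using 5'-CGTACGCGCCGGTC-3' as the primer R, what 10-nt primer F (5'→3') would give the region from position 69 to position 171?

The reverse primer's reverse complement GACCGGCGCGTACG matches the template at positions 158–171; the product starts at position 69.
The forward primer is identical to the top strand over positions 69–78: TATTGAAATT.

5'-TATTGAAATT-3'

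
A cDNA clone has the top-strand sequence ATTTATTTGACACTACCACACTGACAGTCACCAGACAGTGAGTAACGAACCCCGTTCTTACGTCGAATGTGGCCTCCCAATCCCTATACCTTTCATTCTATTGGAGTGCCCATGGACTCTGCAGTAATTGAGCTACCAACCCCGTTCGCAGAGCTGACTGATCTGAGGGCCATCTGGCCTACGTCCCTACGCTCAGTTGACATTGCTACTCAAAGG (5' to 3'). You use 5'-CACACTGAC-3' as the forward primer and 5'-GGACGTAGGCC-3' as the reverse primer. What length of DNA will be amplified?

The forward primer matches the template at positions 17–25.
Taking the reverse complement of GGACGTAGGCC gives GGCCTACGTCC, found at positions 176–186 on the template; the primer anneals here to the top strand with its 3' end pointing upstream.
Product length = (reverse-primer end) − (forward-primer start) + 1 = 186 − 17 + 1 = 170 bp.

170 bp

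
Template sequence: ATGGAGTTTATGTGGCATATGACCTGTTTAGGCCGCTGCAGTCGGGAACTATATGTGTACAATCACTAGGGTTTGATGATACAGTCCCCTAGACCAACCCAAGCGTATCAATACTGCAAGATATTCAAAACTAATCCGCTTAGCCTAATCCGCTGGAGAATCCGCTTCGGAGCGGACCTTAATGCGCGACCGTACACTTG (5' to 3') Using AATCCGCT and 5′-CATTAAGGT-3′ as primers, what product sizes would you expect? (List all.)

The forward primer AATCCGCT matches the top strand at positions 133–140, 147–154, 159–166.
The reverse primer's reverse complement is ACCTTAATG, matching at positions 176–184.
Each forward site pairs with the reverse site to give a product ending at position 184: sizes 52, 38, 26 bp.

52 bp, 38 bp, 26 bp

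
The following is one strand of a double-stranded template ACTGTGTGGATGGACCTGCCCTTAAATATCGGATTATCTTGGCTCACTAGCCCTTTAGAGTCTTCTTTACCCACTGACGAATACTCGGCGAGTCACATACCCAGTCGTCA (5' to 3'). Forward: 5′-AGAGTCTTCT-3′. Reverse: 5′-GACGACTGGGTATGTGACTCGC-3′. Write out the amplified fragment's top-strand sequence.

Scanning the template, AGAGTCTTCT occurs at positions 57–66; this primer anneals to the bottom strand there with its 3' end pointing downstream.
The reverse primer's reverse complement is GCGAGTCACATACCCAGTCGTC, which matches the template at positions 88–109.
The product is the template from position 57 through 109 (53 bp).

5'-AGAGTCTTCTTTACCCACTGACGAATACTCGGCGAGTCACATACCCAGTCGTC-3'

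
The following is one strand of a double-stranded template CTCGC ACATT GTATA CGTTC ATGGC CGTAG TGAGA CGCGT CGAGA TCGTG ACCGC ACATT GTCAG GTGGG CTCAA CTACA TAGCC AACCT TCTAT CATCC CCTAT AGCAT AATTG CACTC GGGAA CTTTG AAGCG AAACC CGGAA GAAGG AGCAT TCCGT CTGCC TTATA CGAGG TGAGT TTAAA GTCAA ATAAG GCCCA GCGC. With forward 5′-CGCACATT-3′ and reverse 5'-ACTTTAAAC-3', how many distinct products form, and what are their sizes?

Two products: 185 bp, 135 bp

The forward primer CGCACATT matches the top strand at positions 3–10, 53–60.
The reverse primer's reverse complement is GTTTAAAGT, matching at positions 179–187.
Each forward site pairs with the reverse site to give a product ending at position 187: sizes 185, 135 bp.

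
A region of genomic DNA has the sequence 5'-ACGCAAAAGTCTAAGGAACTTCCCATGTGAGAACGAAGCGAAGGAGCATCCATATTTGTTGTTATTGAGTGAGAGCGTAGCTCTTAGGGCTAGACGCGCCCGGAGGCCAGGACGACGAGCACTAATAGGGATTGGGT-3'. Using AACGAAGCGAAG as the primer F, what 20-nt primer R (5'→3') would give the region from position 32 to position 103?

5'-CCGGGCGCGTCTAGCCCTAA-3'

The product's 3' end on the top strand is position 103.
The reverse primer anneals to the top strand over positions 84–103, i.e. to TTAGGGCTAGACGCGCCCGG.
Its sequence written 5'→3' is the reverse complement: CCGGGCGCGTCTAGCCCTAA.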